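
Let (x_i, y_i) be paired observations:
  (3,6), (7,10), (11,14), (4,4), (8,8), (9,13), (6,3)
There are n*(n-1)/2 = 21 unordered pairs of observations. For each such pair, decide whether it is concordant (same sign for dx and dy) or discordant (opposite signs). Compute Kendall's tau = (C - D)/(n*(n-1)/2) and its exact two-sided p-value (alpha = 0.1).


Step 1: Enumerate the 21 unordered pairs (i,j) with i<j and classify each by sign(x_j-x_i) * sign(y_j-y_i).
  (1,2):dx=+4,dy=+4->C; (1,3):dx=+8,dy=+8->C; (1,4):dx=+1,dy=-2->D; (1,5):dx=+5,dy=+2->C
  (1,6):dx=+6,dy=+7->C; (1,7):dx=+3,dy=-3->D; (2,3):dx=+4,dy=+4->C; (2,4):dx=-3,dy=-6->C
  (2,5):dx=+1,dy=-2->D; (2,6):dx=+2,dy=+3->C; (2,7):dx=-1,dy=-7->C; (3,4):dx=-7,dy=-10->C
  (3,5):dx=-3,dy=-6->C; (3,6):dx=-2,dy=-1->C; (3,7):dx=-5,dy=-11->C; (4,5):dx=+4,dy=+4->C
  (4,6):dx=+5,dy=+9->C; (4,7):dx=+2,dy=-1->D; (5,6):dx=+1,dy=+5->C; (5,7):dx=-2,dy=-5->C
  (6,7):dx=-3,dy=-10->C
Step 2: C = 17, D = 4, total pairs = 21.
Step 3: tau = (C - D)/(n(n-1)/2) = (17 - 4)/21 = 0.619048.
Step 4: Exact two-sided p-value (enumerate n! = 5040 permutations of y under H0): p = 0.069048.
Step 5: alpha = 0.1. reject H0.

tau_b = 0.6190 (C=17, D=4), p = 0.069048, reject H0.


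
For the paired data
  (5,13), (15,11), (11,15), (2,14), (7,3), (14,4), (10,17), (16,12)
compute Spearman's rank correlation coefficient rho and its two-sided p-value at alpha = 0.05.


Step 1: Rank x and y separately (midranks; no ties here).
rank(x): 5->2, 15->7, 11->5, 2->1, 7->3, 14->6, 10->4, 16->8
rank(y): 13->5, 11->3, 15->7, 14->6, 3->1, 4->2, 17->8, 12->4
Step 2: d_i = R_x(i) - R_y(i); compute d_i^2.
  (2-5)^2=9, (7-3)^2=16, (5-7)^2=4, (1-6)^2=25, (3-1)^2=4, (6-2)^2=16, (4-8)^2=16, (8-4)^2=16
sum(d^2) = 106.
Step 3: rho = 1 - 6*106 / (8*(8^2 - 1)) = 1 - 636/504 = -0.261905.
Step 4: Under H0, t = rho * sqrt((n-2)/(1-rho^2)) = -0.6647 ~ t(6).
Step 5: Two-sided p-value from the t-distribution with 6 df = 0.530923.
Step 6: alpha = 0.05. fail to reject H0.

rho = -0.2619, p = 0.530923, fail to reject H0 at alpha = 0.05.


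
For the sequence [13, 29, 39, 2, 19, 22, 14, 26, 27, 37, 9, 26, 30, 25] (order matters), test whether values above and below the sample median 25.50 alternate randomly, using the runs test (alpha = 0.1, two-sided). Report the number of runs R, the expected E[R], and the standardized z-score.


Step 1: Compute median = 25.50; label A = above, B = below.
Labels in order: BAABBBBAAABAAB  (n_A = 7, n_B = 7)
Step 2: Count runs R = 7.
Step 3: Under H0 (random ordering), E[R] = 2*n_A*n_B/(n_A+n_B) + 1 = 2*7*7/14 + 1 = 8.0000.
        Var[R] = 2*n_A*n_B*(2*n_A*n_B - n_A - n_B) / ((n_A+n_B)^2 * (n_A+n_B-1)) = 8232/2548 = 3.2308.
        SD[R] = 1.7974.
Step 4: Continuity-corrected z = (R + 0.5 - E[R]) / SD[R] = (7 + 0.5 - 8.0000) / 1.7974 = -0.2782.
Step 5: Two-sided p-value via normal approximation = 2*(1 - Phi(|z|)) = 0.780879.
Step 6: alpha = 0.1. fail to reject H0.

R = 7, z = -0.2782, p = 0.780879, fail to reject H0.


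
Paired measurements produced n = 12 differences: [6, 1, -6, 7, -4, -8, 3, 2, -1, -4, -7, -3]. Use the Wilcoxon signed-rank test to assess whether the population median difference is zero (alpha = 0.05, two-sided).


Step 1: Drop any zero differences (none here) and take |d_i|.
|d| = [6, 1, 6, 7, 4, 8, 3, 2, 1, 4, 7, 3]
Step 2: Midrank |d_i| (ties get averaged ranks).
ranks: |6|->8.5, |1|->1.5, |6|->8.5, |7|->10.5, |4|->6.5, |8|->12, |3|->4.5, |2|->3, |1|->1.5, |4|->6.5, |7|->10.5, |3|->4.5
Step 3: Attach original signs; sum ranks with positive sign and with negative sign.
W+ = 8.5 + 1.5 + 10.5 + 4.5 + 3 = 28
W- = 8.5 + 6.5 + 12 + 1.5 + 6.5 + 10.5 + 4.5 = 50
(Check: W+ + W- = 78 should equal n(n+1)/2 = 78.)
Step 4: Test statistic W = min(W+, W-) = 28.
Step 5: Ties in |d|, so use the tie-corrected normal approximation.
        E[W] = n(n+1)/4 = 12*13/4 = 39.
        Tie groups: |d|=1 (t=2), |d|=3 (t=2), |d|=4 (t=2), |d|=6 (t=2), |d|=7 (t=2); sum(t^3 - t) = 30.
        Var[W] = n(n+1)(2n+1)/24 - sum(t^3-t)/48 = 3900/24 - 30/48 = 161.875.
        z = (W - E[W]) / sqrt(Var[W]) = (28 - 39) / 12.7230 = -0.8646.
        Two-sided p = 2*Phi(z) = 0.387272.
Step 6: alpha = 0.05. fail to reject H0.

W+ = 28, W- = 50, W = min = 28, p = 0.387272, fail to reject H0.


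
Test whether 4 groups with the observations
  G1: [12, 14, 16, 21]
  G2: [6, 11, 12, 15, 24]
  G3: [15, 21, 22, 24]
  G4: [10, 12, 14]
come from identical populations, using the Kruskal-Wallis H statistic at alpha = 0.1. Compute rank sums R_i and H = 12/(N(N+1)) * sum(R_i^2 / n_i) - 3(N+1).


Step 1: Combine all N = 16 observations and assign midranks.
sorted (value, group, rank): (6,G2,1), (10,G4,2), (11,G2,3), (12,G1,5), (12,G2,5), (12,G4,5), (14,G1,7.5), (14,G4,7.5), (15,G2,9.5), (15,G3,9.5), (16,G1,11), (21,G1,12.5), (21,G3,12.5), (22,G3,14), (24,G2,15.5), (24,G3,15.5)
Step 2: Sum ranks within each group.
R_1 = 36 (n_1 = 4)
R_2 = 34 (n_2 = 5)
R_3 = 51.5 (n_3 = 4)
R_4 = 14.5 (n_4 = 3)
Step 3: H = 12/(N(N+1)) * sum(R_i^2/n_i) - 3(N+1)
     = 12/(16*17) * (36^2/4 + 34^2/5 + 51.5^2/4 + 14.5^2/3) - 3*17
     = 0.044118 * 1288.35 - 51
     = 5.838787.
Step 4: Ties present; correction factor C = 1 - 48/(16^3 - 16) = 0.988235. Corrected H = 5.838787 / 0.988235 = 5.908296.
Step 5: Under H0, H ~ chi^2(3); p-value = 0.116158.
Step 6: alpha = 0.1. fail to reject H0.

H = 5.9083, df = 3, p = 0.116158, fail to reject H0.


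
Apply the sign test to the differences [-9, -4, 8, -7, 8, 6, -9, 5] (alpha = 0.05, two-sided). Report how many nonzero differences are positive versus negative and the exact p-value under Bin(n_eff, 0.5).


Step 1: Discard zero differences. Original n = 8; n_eff = number of nonzero differences = 8.
Nonzero differences (with sign): -9, -4, +8, -7, +8, +6, -9, +5
Step 2: Count signs: positive = 4, negative = 4.
Step 3: Under H0: P(positive) = 0.5, so the number of positives S ~ Bin(8, 0.5).
Step 4: Two-sided exact p-value = sum of Bin(8,0.5) probabilities at or below the observed probability = 1.000000.
Step 5: alpha = 0.05. fail to reject H0.

n_eff = 8, pos = 4, neg = 4, p = 1.000000, fail to reject H0.


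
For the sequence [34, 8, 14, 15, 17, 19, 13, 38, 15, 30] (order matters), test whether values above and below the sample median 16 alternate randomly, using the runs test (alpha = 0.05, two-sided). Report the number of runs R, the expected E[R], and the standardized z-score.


Step 1: Compute median = 16; label A = above, B = below.
Labels in order: ABBBAABABA  (n_A = 5, n_B = 5)
Step 2: Count runs R = 7.
Step 3: Under H0 (random ordering), E[R] = 2*n_A*n_B/(n_A+n_B) + 1 = 2*5*5/10 + 1 = 6.0000.
        Var[R] = 2*n_A*n_B*(2*n_A*n_B - n_A - n_B) / ((n_A+n_B)^2 * (n_A+n_B-1)) = 2000/900 = 2.2222.
        SD[R] = 1.4907.
Step 4: Continuity-corrected z = (R - 0.5 - E[R]) / SD[R] = (7 - 0.5 - 6.0000) / 1.4907 = 0.3354.
Step 5: Two-sided p-value via normal approximation = 2*(1 - Phi(|z|)) = 0.737316.
Step 6: alpha = 0.05. fail to reject H0.

R = 7, z = 0.3354, p = 0.737316, fail to reject H0.


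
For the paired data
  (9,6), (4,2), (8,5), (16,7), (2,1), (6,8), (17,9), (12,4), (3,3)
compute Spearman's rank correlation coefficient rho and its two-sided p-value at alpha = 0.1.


Step 1: Rank x and y separately (midranks; no ties here).
rank(x): 9->6, 4->3, 8->5, 16->8, 2->1, 6->4, 17->9, 12->7, 3->2
rank(y): 6->6, 2->2, 5->5, 7->7, 1->1, 8->8, 9->9, 4->4, 3->3
Step 2: d_i = R_x(i) - R_y(i); compute d_i^2.
  (6-6)^2=0, (3-2)^2=1, (5-5)^2=0, (8-7)^2=1, (1-1)^2=0, (4-8)^2=16, (9-9)^2=0, (7-4)^2=9, (2-3)^2=1
sum(d^2) = 28.
Step 3: rho = 1 - 6*28 / (9*(9^2 - 1)) = 1 - 168/720 = 0.766667.
Step 4: Under H0, t = rho * sqrt((n-2)/(1-rho^2)) = 3.1593 ~ t(7).
Step 5: Two-sided p-value from the t-distribution with 7 df = 0.015944.
Step 6: alpha = 0.1. reject H0.

rho = 0.7667, p = 0.015944, reject H0 at alpha = 0.1.


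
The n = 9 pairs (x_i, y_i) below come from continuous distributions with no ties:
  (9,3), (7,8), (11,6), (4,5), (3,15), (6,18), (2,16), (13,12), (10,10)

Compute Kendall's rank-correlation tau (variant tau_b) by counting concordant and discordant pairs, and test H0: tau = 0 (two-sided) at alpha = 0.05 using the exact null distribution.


Step 1: Enumerate the 36 unordered pairs (i,j) with i<j and classify each by sign(x_j-x_i) * sign(y_j-y_i).
  (1,2):dx=-2,dy=+5->D; (1,3):dx=+2,dy=+3->C; (1,4):dx=-5,dy=+2->D; (1,5):dx=-6,dy=+12->D
  (1,6):dx=-3,dy=+15->D; (1,7):dx=-7,dy=+13->D; (1,8):dx=+4,dy=+9->C; (1,9):dx=+1,dy=+7->C
  (2,3):dx=+4,dy=-2->D; (2,4):dx=-3,dy=-3->C; (2,5):dx=-4,dy=+7->D; (2,6):dx=-1,dy=+10->D
  (2,7):dx=-5,dy=+8->D; (2,8):dx=+6,dy=+4->C; (2,9):dx=+3,dy=+2->C; (3,4):dx=-7,dy=-1->C
  (3,5):dx=-8,dy=+9->D; (3,6):dx=-5,dy=+12->D; (3,7):dx=-9,dy=+10->D; (3,8):dx=+2,dy=+6->C
  (3,9):dx=-1,dy=+4->D; (4,5):dx=-1,dy=+10->D; (4,6):dx=+2,dy=+13->C; (4,7):dx=-2,dy=+11->D
  (4,8):dx=+9,dy=+7->C; (4,9):dx=+6,dy=+5->C; (5,6):dx=+3,dy=+3->C; (5,7):dx=-1,dy=+1->D
  (5,8):dx=+10,dy=-3->D; (5,9):dx=+7,dy=-5->D; (6,7):dx=-4,dy=-2->C; (6,8):dx=+7,dy=-6->D
  (6,9):dx=+4,dy=-8->D; (7,8):dx=+11,dy=-4->D; (7,9):dx=+8,dy=-6->D; (8,9):dx=-3,dy=-2->C
Step 2: C = 14, D = 22, total pairs = 36.
Step 3: tau = (C - D)/(n(n-1)/2) = (14 - 22)/36 = -0.222222.
Step 4: Exact two-sided p-value (enumerate n! = 362880 permutations of y under H0): p = 0.476709.
Step 5: alpha = 0.05. fail to reject H0.

tau_b = -0.2222 (C=14, D=22), p = 0.476709, fail to reject H0.


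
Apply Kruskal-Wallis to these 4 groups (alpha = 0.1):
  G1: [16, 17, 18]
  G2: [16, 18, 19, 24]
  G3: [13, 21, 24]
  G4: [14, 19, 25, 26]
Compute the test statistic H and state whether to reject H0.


Step 1: Combine all N = 14 observations and assign midranks.
sorted (value, group, rank): (13,G3,1), (14,G4,2), (16,G1,3.5), (16,G2,3.5), (17,G1,5), (18,G1,6.5), (18,G2,6.5), (19,G2,8.5), (19,G4,8.5), (21,G3,10), (24,G2,11.5), (24,G3,11.5), (25,G4,13), (26,G4,14)
Step 2: Sum ranks within each group.
R_1 = 15 (n_1 = 3)
R_2 = 30 (n_2 = 4)
R_3 = 22.5 (n_3 = 3)
R_4 = 37.5 (n_4 = 4)
Step 3: H = 12/(N(N+1)) * sum(R_i^2/n_i) - 3(N+1)
     = 12/(14*15) * (15^2/3 + 30^2/4 + 22.5^2/3 + 37.5^2/4) - 3*15
     = 0.057143 * 820.312 - 45
     = 1.875000.
Step 4: Ties present; correction factor C = 1 - 24/(14^3 - 14) = 0.991209. Corrected H = 1.875000 / 0.991209 = 1.891630.
Step 5: Under H0, H ~ chi^2(3); p-value = 0.595201.
Step 6: alpha = 0.1. fail to reject H0.

H = 1.8916, df = 3, p = 0.595201, fail to reject H0.


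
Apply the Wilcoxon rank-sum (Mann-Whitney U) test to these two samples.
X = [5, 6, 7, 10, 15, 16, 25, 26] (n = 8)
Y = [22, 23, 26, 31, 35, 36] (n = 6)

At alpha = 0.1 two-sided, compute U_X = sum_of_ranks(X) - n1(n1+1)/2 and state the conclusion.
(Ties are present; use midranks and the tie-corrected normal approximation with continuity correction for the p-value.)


Step 1: Combine and sort all 14 observations; assign midranks.
sorted (value, group): (5,X), (6,X), (7,X), (10,X), (15,X), (16,X), (22,Y), (23,Y), (25,X), (26,X), (26,Y), (31,Y), (35,Y), (36,Y)
ranks: 5->1, 6->2, 7->3, 10->4, 15->5, 16->6, 22->7, 23->8, 25->9, 26->10.5, 26->10.5, 31->12, 35->13, 36->14
Step 2: Rank sum for X: R1 = 1 + 2 + 3 + 4 + 5 + 6 + 9 + 10.5 = 40.5.
Step 3: U_X = R1 - n1(n1+1)/2 = 40.5 - 8*9/2 = 40.5 - 36 = 4.5.
       U_Y = n1*n2 - U_X = 48 - 4.5 = 43.5.
Step 4: Ties are present, so use the tie-corrected normal approximation (with continuity correction) for the p-value.
Step 5: p-value = 0.014065; compare to alpha = 0.1. reject H0.

U_X = 4.5, p = 0.014065, reject H0 at alpha = 0.1.


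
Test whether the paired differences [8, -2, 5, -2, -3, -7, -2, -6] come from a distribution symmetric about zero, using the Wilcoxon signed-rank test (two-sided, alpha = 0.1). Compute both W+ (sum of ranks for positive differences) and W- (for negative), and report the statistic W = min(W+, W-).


Step 1: Drop any zero differences (none here) and take |d_i|.
|d| = [8, 2, 5, 2, 3, 7, 2, 6]
Step 2: Midrank |d_i| (ties get averaged ranks).
ranks: |8|->8, |2|->2, |5|->5, |2|->2, |3|->4, |7|->7, |2|->2, |6|->6
Step 3: Attach original signs; sum ranks with positive sign and with negative sign.
W+ = 8 + 5 = 13
W- = 2 + 2 + 4 + 7 + 2 + 6 = 23
(Check: W+ + W- = 36 should equal n(n+1)/2 = 36.)
Step 4: Test statistic W = min(W+, W-) = 13.
Step 5: Ties in |d|, so use the tie-corrected normal approximation.
        E[W] = n(n+1)/4 = 8*9/4 = 18.
        Tie groups: |d|=2 (t=3); sum(t^3 - t) = 24.
        Var[W] = n(n+1)(2n+1)/24 - sum(t^3-t)/48 = 1224/24 - 24/48 = 50.5.
        z = (W - E[W]) / sqrt(Var[W]) = (13 - 18) / 7.1063 = -0.7036.
        Two-sided p = 2*Phi(z) = 0.481683.
Step 6: alpha = 0.1. fail to reject H0.

W+ = 13, W- = 23, W = min = 13, p = 0.481683, fail to reject H0.


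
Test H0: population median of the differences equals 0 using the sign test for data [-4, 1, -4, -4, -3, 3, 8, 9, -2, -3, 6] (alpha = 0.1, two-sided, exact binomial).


Step 1: Discard zero differences. Original n = 11; n_eff = number of nonzero differences = 11.
Nonzero differences (with sign): -4, +1, -4, -4, -3, +3, +8, +9, -2, -3, +6
Step 2: Count signs: positive = 5, negative = 6.
Step 3: Under H0: P(positive) = 0.5, so the number of positives S ~ Bin(11, 0.5).
Step 4: Two-sided exact p-value = sum of Bin(11,0.5) probabilities at or below the observed probability = 1.000000.
Step 5: alpha = 0.1. fail to reject H0.

n_eff = 11, pos = 5, neg = 6, p = 1.000000, fail to reject H0.


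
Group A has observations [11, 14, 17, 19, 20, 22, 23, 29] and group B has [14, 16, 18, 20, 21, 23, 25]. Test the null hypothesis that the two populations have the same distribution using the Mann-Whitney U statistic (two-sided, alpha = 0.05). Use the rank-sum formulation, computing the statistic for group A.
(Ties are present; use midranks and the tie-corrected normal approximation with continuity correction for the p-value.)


Step 1: Combine and sort all 15 observations; assign midranks.
sorted (value, group): (11,X), (14,X), (14,Y), (16,Y), (17,X), (18,Y), (19,X), (20,X), (20,Y), (21,Y), (22,X), (23,X), (23,Y), (25,Y), (29,X)
ranks: 11->1, 14->2.5, 14->2.5, 16->4, 17->5, 18->6, 19->7, 20->8.5, 20->8.5, 21->10, 22->11, 23->12.5, 23->12.5, 25->14, 29->15
Step 2: Rank sum for X: R1 = 1 + 2.5 + 5 + 7 + 8.5 + 11 + 12.5 + 15 = 62.5.
Step 3: U_X = R1 - n1(n1+1)/2 = 62.5 - 8*9/2 = 62.5 - 36 = 26.5.
       U_Y = n1*n2 - U_X = 56 - 26.5 = 29.5.
Step 4: Ties are present, so use the tie-corrected normal approximation (with continuity correction) for the p-value.
Step 5: p-value = 0.907622; compare to alpha = 0.05. fail to reject H0.

U_X = 26.5, p = 0.907622, fail to reject H0 at alpha = 0.05.


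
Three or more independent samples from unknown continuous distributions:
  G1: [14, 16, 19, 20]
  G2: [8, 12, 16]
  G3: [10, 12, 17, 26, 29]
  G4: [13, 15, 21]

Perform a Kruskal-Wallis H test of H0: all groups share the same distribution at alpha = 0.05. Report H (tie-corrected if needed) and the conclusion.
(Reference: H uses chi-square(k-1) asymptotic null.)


Step 1: Combine all N = 15 observations and assign midranks.
sorted (value, group, rank): (8,G2,1), (10,G3,2), (12,G2,3.5), (12,G3,3.5), (13,G4,5), (14,G1,6), (15,G4,7), (16,G1,8.5), (16,G2,8.5), (17,G3,10), (19,G1,11), (20,G1,12), (21,G4,13), (26,G3,14), (29,G3,15)
Step 2: Sum ranks within each group.
R_1 = 37.5 (n_1 = 4)
R_2 = 13 (n_2 = 3)
R_3 = 44.5 (n_3 = 5)
R_4 = 25 (n_4 = 3)
Step 3: H = 12/(N(N+1)) * sum(R_i^2/n_i) - 3(N+1)
     = 12/(15*16) * (37.5^2/4 + 13^2/3 + 44.5^2/5 + 25^2/3) - 3*16
     = 0.050000 * 1012.28 - 48
     = 2.613958.
Step 4: Ties present; correction factor C = 1 - 12/(15^3 - 15) = 0.996429. Corrected H = 2.613958 / 0.996429 = 2.623327.
Step 5: Under H0, H ~ chi^2(3); p-value = 0.453415.
Step 6: alpha = 0.05. fail to reject H0.

H = 2.6233, df = 3, p = 0.453415, fail to reject H0.


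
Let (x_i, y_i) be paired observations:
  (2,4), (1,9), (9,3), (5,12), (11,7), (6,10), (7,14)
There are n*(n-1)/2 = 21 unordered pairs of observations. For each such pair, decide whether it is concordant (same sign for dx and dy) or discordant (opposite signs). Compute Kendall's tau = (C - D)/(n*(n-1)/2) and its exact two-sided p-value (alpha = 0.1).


Step 1: Enumerate the 21 unordered pairs (i,j) with i<j and classify each by sign(x_j-x_i) * sign(y_j-y_i).
  (1,2):dx=-1,dy=+5->D; (1,3):dx=+7,dy=-1->D; (1,4):dx=+3,dy=+8->C; (1,5):dx=+9,dy=+3->C
  (1,6):dx=+4,dy=+6->C; (1,7):dx=+5,dy=+10->C; (2,3):dx=+8,dy=-6->D; (2,4):dx=+4,dy=+3->C
  (2,5):dx=+10,dy=-2->D; (2,6):dx=+5,dy=+1->C; (2,7):dx=+6,dy=+5->C; (3,4):dx=-4,dy=+9->D
  (3,5):dx=+2,dy=+4->C; (3,6):dx=-3,dy=+7->D; (3,7):dx=-2,dy=+11->D; (4,5):dx=+6,dy=-5->D
  (4,6):dx=+1,dy=-2->D; (4,7):dx=+2,dy=+2->C; (5,6):dx=-5,dy=+3->D; (5,7):dx=-4,dy=+7->D
  (6,7):dx=+1,dy=+4->C
Step 2: C = 10, D = 11, total pairs = 21.
Step 3: tau = (C - D)/(n(n-1)/2) = (10 - 11)/21 = -0.047619.
Step 4: Exact two-sided p-value (enumerate n! = 5040 permutations of y under H0): p = 1.000000.
Step 5: alpha = 0.1. fail to reject H0.

tau_b = -0.0476 (C=10, D=11), p = 1.000000, fail to reject H0.


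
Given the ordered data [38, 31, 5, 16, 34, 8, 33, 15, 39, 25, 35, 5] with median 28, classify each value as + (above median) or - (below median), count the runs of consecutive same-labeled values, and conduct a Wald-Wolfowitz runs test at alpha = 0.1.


Step 1: Compute median = 28; label A = above, B = below.
Labels in order: AABBABABABAB  (n_A = 6, n_B = 6)
Step 2: Count runs R = 10.
Step 3: Under H0 (random ordering), E[R] = 2*n_A*n_B/(n_A+n_B) + 1 = 2*6*6/12 + 1 = 7.0000.
        Var[R] = 2*n_A*n_B*(2*n_A*n_B - n_A - n_B) / ((n_A+n_B)^2 * (n_A+n_B-1)) = 4320/1584 = 2.7273.
        SD[R] = 1.6514.
Step 4: Continuity-corrected z = (R - 0.5 - E[R]) / SD[R] = (10 - 0.5 - 7.0000) / 1.6514 = 1.5138.
Step 5: Two-sided p-value via normal approximation = 2*(1 - Phi(|z|)) = 0.130070.
Step 6: alpha = 0.1. fail to reject H0.

R = 10, z = 1.5138, p = 0.130070, fail to reject H0.


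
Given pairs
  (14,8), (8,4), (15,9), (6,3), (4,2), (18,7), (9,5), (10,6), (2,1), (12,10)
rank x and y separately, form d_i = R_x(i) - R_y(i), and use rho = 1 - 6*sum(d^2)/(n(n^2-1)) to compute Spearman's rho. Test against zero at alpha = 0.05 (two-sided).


Step 1: Rank x and y separately (midranks; no ties here).
rank(x): 14->8, 8->4, 15->9, 6->3, 4->2, 18->10, 9->5, 10->6, 2->1, 12->7
rank(y): 8->8, 4->4, 9->9, 3->3, 2->2, 7->7, 5->5, 6->6, 1->1, 10->10
Step 2: d_i = R_x(i) - R_y(i); compute d_i^2.
  (8-8)^2=0, (4-4)^2=0, (9-9)^2=0, (3-3)^2=0, (2-2)^2=0, (10-7)^2=9, (5-5)^2=0, (6-6)^2=0, (1-1)^2=0, (7-10)^2=9
sum(d^2) = 18.
Step 3: rho = 1 - 6*18 / (10*(10^2 - 1)) = 1 - 108/990 = 0.890909.
Step 4: Under H0, t = rho * sqrt((n-2)/(1-rho^2)) = 5.5482 ~ t(8).
Step 5: Two-sided p-value from the t-distribution with 8 df = 0.000542.
Step 6: alpha = 0.05. reject H0.

rho = 0.8909, p = 0.000542, reject H0 at alpha = 0.05.


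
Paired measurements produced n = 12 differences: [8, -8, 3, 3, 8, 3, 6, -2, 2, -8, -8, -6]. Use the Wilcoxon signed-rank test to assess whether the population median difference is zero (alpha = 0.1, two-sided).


Step 1: Drop any zero differences (none here) and take |d_i|.
|d| = [8, 8, 3, 3, 8, 3, 6, 2, 2, 8, 8, 6]
Step 2: Midrank |d_i| (ties get averaged ranks).
ranks: |8|->10, |8|->10, |3|->4, |3|->4, |8|->10, |3|->4, |6|->6.5, |2|->1.5, |2|->1.5, |8|->10, |8|->10, |6|->6.5
Step 3: Attach original signs; sum ranks with positive sign and with negative sign.
W+ = 10 + 4 + 4 + 10 + 4 + 6.5 + 1.5 = 40
W- = 10 + 1.5 + 10 + 10 + 6.5 = 38
(Check: W+ + W- = 78 should equal n(n+1)/2 = 78.)
Step 4: Test statistic W = min(W+, W-) = 38.
Step 5: Ties in |d|, so use the tie-corrected normal approximation.
        E[W] = n(n+1)/4 = 12*13/4 = 39.
        Tie groups: |d|=2 (t=2), |d|=3 (t=3), |d|=6 (t=2), |d|=8 (t=5); sum(t^3 - t) = 156.
        Var[W] = n(n+1)(2n+1)/24 - sum(t^3-t)/48 = 3900/24 - 156/48 = 159.25.
        z = (W - E[W]) / sqrt(Var[W]) = (38 - 39) / 12.6194 = -0.0792.
        Two-sided p = 2*Phi(z) = 0.936839.
Step 6: alpha = 0.1. fail to reject H0.

W+ = 40, W- = 38, W = min = 38, p = 0.936839, fail to reject H0.


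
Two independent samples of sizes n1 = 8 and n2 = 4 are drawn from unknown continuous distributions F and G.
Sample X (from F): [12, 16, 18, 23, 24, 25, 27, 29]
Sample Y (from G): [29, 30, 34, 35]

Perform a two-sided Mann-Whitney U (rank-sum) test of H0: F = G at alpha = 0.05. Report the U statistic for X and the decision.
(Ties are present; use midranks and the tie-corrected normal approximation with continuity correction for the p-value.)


Step 1: Combine and sort all 12 observations; assign midranks.
sorted (value, group): (12,X), (16,X), (18,X), (23,X), (24,X), (25,X), (27,X), (29,X), (29,Y), (30,Y), (34,Y), (35,Y)
ranks: 12->1, 16->2, 18->3, 23->4, 24->5, 25->6, 27->7, 29->8.5, 29->8.5, 30->10, 34->11, 35->12
Step 2: Rank sum for X: R1 = 1 + 2 + 3 + 4 + 5 + 6 + 7 + 8.5 = 36.5.
Step 3: U_X = R1 - n1(n1+1)/2 = 36.5 - 8*9/2 = 36.5 - 36 = 0.5.
       U_Y = n1*n2 - U_X = 32 - 0.5 = 31.5.
Step 4: Ties are present, so use the tie-corrected normal approximation (with continuity correction) for the p-value.
Step 5: p-value = 0.010708; compare to alpha = 0.05. reject H0.

U_X = 0.5, p = 0.010708, reject H0 at alpha = 0.05.


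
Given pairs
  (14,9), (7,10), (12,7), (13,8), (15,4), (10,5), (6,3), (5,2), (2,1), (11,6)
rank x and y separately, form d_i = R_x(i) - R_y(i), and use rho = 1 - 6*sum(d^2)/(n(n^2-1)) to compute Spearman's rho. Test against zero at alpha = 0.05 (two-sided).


Step 1: Rank x and y separately (midranks; no ties here).
rank(x): 14->9, 7->4, 12->7, 13->8, 15->10, 10->5, 6->3, 5->2, 2->1, 11->6
rank(y): 9->9, 10->10, 7->7, 8->8, 4->4, 5->5, 3->3, 2->2, 1->1, 6->6
Step 2: d_i = R_x(i) - R_y(i); compute d_i^2.
  (9-9)^2=0, (4-10)^2=36, (7-7)^2=0, (8-8)^2=0, (10-4)^2=36, (5-5)^2=0, (3-3)^2=0, (2-2)^2=0, (1-1)^2=0, (6-6)^2=0
sum(d^2) = 72.
Step 3: rho = 1 - 6*72 / (10*(10^2 - 1)) = 1 - 432/990 = 0.563636.
Step 4: Under H0, t = rho * sqrt((n-2)/(1-rho^2)) = 1.9300 ~ t(8).
Step 5: Two-sided p-value from the t-distribution with 8 df = 0.089724.
Step 6: alpha = 0.05. fail to reject H0.

rho = 0.5636, p = 0.089724, fail to reject H0 at alpha = 0.05.


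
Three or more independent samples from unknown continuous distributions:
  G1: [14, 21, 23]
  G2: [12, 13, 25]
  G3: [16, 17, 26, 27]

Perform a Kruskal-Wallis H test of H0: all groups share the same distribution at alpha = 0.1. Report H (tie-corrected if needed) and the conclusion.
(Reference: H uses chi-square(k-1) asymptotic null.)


Step 1: Combine all N = 10 observations and assign midranks.
sorted (value, group, rank): (12,G2,1), (13,G2,2), (14,G1,3), (16,G3,4), (17,G3,5), (21,G1,6), (23,G1,7), (25,G2,8), (26,G3,9), (27,G3,10)
Step 2: Sum ranks within each group.
R_1 = 16 (n_1 = 3)
R_2 = 11 (n_2 = 3)
R_3 = 28 (n_3 = 4)
Step 3: H = 12/(N(N+1)) * sum(R_i^2/n_i) - 3(N+1)
     = 12/(10*11) * (16^2/3 + 11^2/3 + 28^2/4) - 3*11
     = 0.109091 * 321.667 - 33
     = 2.090909.
Step 4: No ties, so H is used without correction.
Step 5: Under H0, H ~ chi^2(2); p-value = 0.351532.
Step 6: alpha = 0.1. fail to reject H0.

H = 2.0909, df = 2, p = 0.351532, fail to reject H0.


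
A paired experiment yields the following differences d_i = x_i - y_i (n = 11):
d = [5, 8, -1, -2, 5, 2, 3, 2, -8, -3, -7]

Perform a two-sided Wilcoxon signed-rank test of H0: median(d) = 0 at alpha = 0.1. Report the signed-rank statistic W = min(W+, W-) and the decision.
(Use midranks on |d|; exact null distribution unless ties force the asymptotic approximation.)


Step 1: Drop any zero differences (none here) and take |d_i|.
|d| = [5, 8, 1, 2, 5, 2, 3, 2, 8, 3, 7]
Step 2: Midrank |d_i| (ties get averaged ranks).
ranks: |5|->7.5, |8|->10.5, |1|->1, |2|->3, |5|->7.5, |2|->3, |3|->5.5, |2|->3, |8|->10.5, |3|->5.5, |7|->9
Step 3: Attach original signs; sum ranks with positive sign and with negative sign.
W+ = 7.5 + 10.5 + 7.5 + 3 + 5.5 + 3 = 37
W- = 1 + 3 + 10.5 + 5.5 + 9 = 29
(Check: W+ + W- = 66 should equal n(n+1)/2 = 66.)
Step 4: Test statistic W = min(W+, W-) = 29.
Step 5: Ties in |d|, so use the tie-corrected normal approximation.
        E[W] = n(n+1)/4 = 11*12/4 = 33.
        Tie groups: |d|=2 (t=3), |d|=3 (t=2), |d|=5 (t=2), |d|=8 (t=2); sum(t^3 - t) = 42.
        Var[W] = n(n+1)(2n+1)/24 - sum(t^3-t)/48 = 3036/24 - 42/48 = 125.625.
        z = (W - E[W]) / sqrt(Var[W]) = (29 - 33) / 11.2083 = -0.3569.
        Two-sided p = 2*Phi(z) = 0.721182.
Step 6: alpha = 0.1. fail to reject H0.

W+ = 37, W- = 29, W = min = 29, p = 0.721182, fail to reject H0.


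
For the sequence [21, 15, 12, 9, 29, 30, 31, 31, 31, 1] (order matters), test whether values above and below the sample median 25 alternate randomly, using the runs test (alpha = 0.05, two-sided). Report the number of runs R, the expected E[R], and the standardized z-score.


Step 1: Compute median = 25; label A = above, B = below.
Labels in order: BBBBAAAAAB  (n_A = 5, n_B = 5)
Step 2: Count runs R = 3.
Step 3: Under H0 (random ordering), E[R] = 2*n_A*n_B/(n_A+n_B) + 1 = 2*5*5/10 + 1 = 6.0000.
        Var[R] = 2*n_A*n_B*(2*n_A*n_B - n_A - n_B) / ((n_A+n_B)^2 * (n_A+n_B-1)) = 2000/900 = 2.2222.
        SD[R] = 1.4907.
Step 4: Continuity-corrected z = (R + 0.5 - E[R]) / SD[R] = (3 + 0.5 - 6.0000) / 1.4907 = -1.6771.
Step 5: Two-sided p-value via normal approximation = 2*(1 - Phi(|z|)) = 0.093533.
Step 6: alpha = 0.05. fail to reject H0.

R = 3, z = -1.6771, p = 0.093533, fail to reject H0.


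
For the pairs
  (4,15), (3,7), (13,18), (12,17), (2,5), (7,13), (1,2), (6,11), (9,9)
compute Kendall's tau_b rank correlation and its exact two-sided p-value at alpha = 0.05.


Step 1: Enumerate the 36 unordered pairs (i,j) with i<j and classify each by sign(x_j-x_i) * sign(y_j-y_i).
  (1,2):dx=-1,dy=-8->C; (1,3):dx=+9,dy=+3->C; (1,4):dx=+8,dy=+2->C; (1,5):dx=-2,dy=-10->C
  (1,6):dx=+3,dy=-2->D; (1,7):dx=-3,dy=-13->C; (1,8):dx=+2,dy=-4->D; (1,9):dx=+5,dy=-6->D
  (2,3):dx=+10,dy=+11->C; (2,4):dx=+9,dy=+10->C; (2,5):dx=-1,dy=-2->C; (2,6):dx=+4,dy=+6->C
  (2,7):dx=-2,dy=-5->C; (2,8):dx=+3,dy=+4->C; (2,9):dx=+6,dy=+2->C; (3,4):dx=-1,dy=-1->C
  (3,5):dx=-11,dy=-13->C; (3,6):dx=-6,dy=-5->C; (3,7):dx=-12,dy=-16->C; (3,8):dx=-7,dy=-7->C
  (3,9):dx=-4,dy=-9->C; (4,5):dx=-10,dy=-12->C; (4,6):dx=-5,dy=-4->C; (4,7):dx=-11,dy=-15->C
  (4,8):dx=-6,dy=-6->C; (4,9):dx=-3,dy=-8->C; (5,6):dx=+5,dy=+8->C; (5,7):dx=-1,dy=-3->C
  (5,8):dx=+4,dy=+6->C; (5,9):dx=+7,dy=+4->C; (6,7):dx=-6,dy=-11->C; (6,8):dx=-1,dy=-2->C
  (6,9):dx=+2,dy=-4->D; (7,8):dx=+5,dy=+9->C; (7,9):dx=+8,dy=+7->C; (8,9):dx=+3,dy=-2->D
Step 2: C = 31, D = 5, total pairs = 36.
Step 3: tau = (C - D)/(n(n-1)/2) = (31 - 5)/36 = 0.722222.
Step 4: Exact two-sided p-value (enumerate n! = 362880 permutations of y under H0): p = 0.005886.
Step 5: alpha = 0.05. reject H0.

tau_b = 0.7222 (C=31, D=5), p = 0.005886, reject H0.


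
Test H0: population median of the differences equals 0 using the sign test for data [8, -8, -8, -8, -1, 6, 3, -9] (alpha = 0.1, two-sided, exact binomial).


Step 1: Discard zero differences. Original n = 8; n_eff = number of nonzero differences = 8.
Nonzero differences (with sign): +8, -8, -8, -8, -1, +6, +3, -9
Step 2: Count signs: positive = 3, negative = 5.
Step 3: Under H0: P(positive) = 0.5, so the number of positives S ~ Bin(8, 0.5).
Step 4: Two-sided exact p-value = sum of Bin(8,0.5) probabilities at or below the observed probability = 0.726562.
Step 5: alpha = 0.1. fail to reject H0.

n_eff = 8, pos = 3, neg = 5, p = 0.726562, fail to reject H0.


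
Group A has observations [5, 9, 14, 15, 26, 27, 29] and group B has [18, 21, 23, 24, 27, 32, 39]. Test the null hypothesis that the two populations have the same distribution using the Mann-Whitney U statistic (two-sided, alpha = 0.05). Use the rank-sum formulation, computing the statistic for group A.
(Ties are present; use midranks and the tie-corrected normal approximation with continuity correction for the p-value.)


Step 1: Combine and sort all 14 observations; assign midranks.
sorted (value, group): (5,X), (9,X), (14,X), (15,X), (18,Y), (21,Y), (23,Y), (24,Y), (26,X), (27,X), (27,Y), (29,X), (32,Y), (39,Y)
ranks: 5->1, 9->2, 14->3, 15->4, 18->5, 21->6, 23->7, 24->8, 26->9, 27->10.5, 27->10.5, 29->12, 32->13, 39->14
Step 2: Rank sum for X: R1 = 1 + 2 + 3 + 4 + 9 + 10.5 + 12 = 41.5.
Step 3: U_X = R1 - n1(n1+1)/2 = 41.5 - 7*8/2 = 41.5 - 28 = 13.5.
       U_Y = n1*n2 - U_X = 49 - 13.5 = 35.5.
Step 4: Ties are present, so use the tie-corrected normal approximation (with continuity correction) for the p-value.
Step 5: p-value = 0.179234; compare to alpha = 0.05. fail to reject H0.

U_X = 13.5, p = 0.179234, fail to reject H0 at alpha = 0.05.


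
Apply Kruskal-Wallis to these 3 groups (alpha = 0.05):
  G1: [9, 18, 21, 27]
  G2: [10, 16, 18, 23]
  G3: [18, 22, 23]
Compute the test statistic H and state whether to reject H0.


Step 1: Combine all N = 11 observations and assign midranks.
sorted (value, group, rank): (9,G1,1), (10,G2,2), (16,G2,3), (18,G1,5), (18,G2,5), (18,G3,5), (21,G1,7), (22,G3,8), (23,G2,9.5), (23,G3,9.5), (27,G1,11)
Step 2: Sum ranks within each group.
R_1 = 24 (n_1 = 4)
R_2 = 19.5 (n_2 = 4)
R_3 = 22.5 (n_3 = 3)
Step 3: H = 12/(N(N+1)) * sum(R_i^2/n_i) - 3(N+1)
     = 12/(11*12) * (24^2/4 + 19.5^2/4 + 22.5^2/3) - 3*12
     = 0.090909 * 407.812 - 36
     = 1.073864.
Step 4: Ties present; correction factor C = 1 - 30/(11^3 - 11) = 0.977273. Corrected H = 1.073864 / 0.977273 = 1.098837.
Step 5: Under H0, H ~ chi^2(2); p-value = 0.577285.
Step 6: alpha = 0.05. fail to reject H0.

H = 1.0988, df = 2, p = 0.577285, fail to reject H0.


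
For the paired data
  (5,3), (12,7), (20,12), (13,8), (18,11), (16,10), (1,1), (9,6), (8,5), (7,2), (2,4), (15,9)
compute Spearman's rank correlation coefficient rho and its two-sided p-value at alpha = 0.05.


Step 1: Rank x and y separately (midranks; no ties here).
rank(x): 5->3, 12->7, 20->12, 13->8, 18->11, 16->10, 1->1, 9->6, 8->5, 7->4, 2->2, 15->9
rank(y): 3->3, 7->7, 12->12, 8->8, 11->11, 10->10, 1->1, 6->6, 5->5, 2->2, 4->4, 9->9
Step 2: d_i = R_x(i) - R_y(i); compute d_i^2.
  (3-3)^2=0, (7-7)^2=0, (12-12)^2=0, (8-8)^2=0, (11-11)^2=0, (10-10)^2=0, (1-1)^2=0, (6-6)^2=0, (5-5)^2=0, (4-2)^2=4, (2-4)^2=4, (9-9)^2=0
sum(d^2) = 8.
Step 3: rho = 1 - 6*8 / (12*(12^2 - 1)) = 1 - 48/1716 = 0.972028.
Step 4: Under H0, t = rho * sqrt((n-2)/(1-rho^2)) = 13.0876 ~ t(10).
Step 5: Two-sided p-value from the t-distribution with 10 df = 0.000000.
Step 6: alpha = 0.05. reject H0.

rho = 0.9720, p = 0.000000, reject H0 at alpha = 0.05.


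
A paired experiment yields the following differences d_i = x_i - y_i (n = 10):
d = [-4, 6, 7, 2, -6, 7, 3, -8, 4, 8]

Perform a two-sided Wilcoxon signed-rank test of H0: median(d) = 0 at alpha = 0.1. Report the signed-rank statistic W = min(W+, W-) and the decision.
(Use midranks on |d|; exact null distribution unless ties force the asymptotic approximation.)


Step 1: Drop any zero differences (none here) and take |d_i|.
|d| = [4, 6, 7, 2, 6, 7, 3, 8, 4, 8]
Step 2: Midrank |d_i| (ties get averaged ranks).
ranks: |4|->3.5, |6|->5.5, |7|->7.5, |2|->1, |6|->5.5, |7|->7.5, |3|->2, |8|->9.5, |4|->3.5, |8|->9.5
Step 3: Attach original signs; sum ranks with positive sign and with negative sign.
W+ = 5.5 + 7.5 + 1 + 7.5 + 2 + 3.5 + 9.5 = 36.5
W- = 3.5 + 5.5 + 9.5 = 18.5
(Check: W+ + W- = 55 should equal n(n+1)/2 = 55.)
Step 4: Test statistic W = min(W+, W-) = 18.5.
Step 5: Ties in |d|, so use the tie-corrected normal approximation.
        E[W] = n(n+1)/4 = 10*11/4 = 27.5.
        Tie groups: |d|=4 (t=2), |d|=6 (t=2), |d|=7 (t=2), |d|=8 (t=2); sum(t^3 - t) = 24.
        Var[W] = n(n+1)(2n+1)/24 - sum(t^3-t)/48 = 2310/24 - 24/48 = 95.75.
        z = (W - E[W]) / sqrt(Var[W]) = (18.5 - 27.5) / 9.7852 = -0.9198.
        Two-sided p = 2*Phi(z) = 0.357700.
Step 6: alpha = 0.1. fail to reject H0.

W+ = 36.5, W- = 18.5, W = min = 18.5, p = 0.357700, fail to reject H0.


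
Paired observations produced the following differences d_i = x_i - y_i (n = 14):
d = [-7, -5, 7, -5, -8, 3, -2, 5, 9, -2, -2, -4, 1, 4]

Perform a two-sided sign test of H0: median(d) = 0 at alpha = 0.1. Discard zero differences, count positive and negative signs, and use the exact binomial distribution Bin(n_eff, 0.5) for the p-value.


Step 1: Discard zero differences. Original n = 14; n_eff = number of nonzero differences = 14.
Nonzero differences (with sign): -7, -5, +7, -5, -8, +3, -2, +5, +9, -2, -2, -4, +1, +4
Step 2: Count signs: positive = 6, negative = 8.
Step 3: Under H0: P(positive) = 0.5, so the number of positives S ~ Bin(14, 0.5).
Step 4: Two-sided exact p-value = sum of Bin(14,0.5) probabilities at or below the observed probability = 0.790527.
Step 5: alpha = 0.1. fail to reject H0.

n_eff = 14, pos = 6, neg = 8, p = 0.790527, fail to reject H0.


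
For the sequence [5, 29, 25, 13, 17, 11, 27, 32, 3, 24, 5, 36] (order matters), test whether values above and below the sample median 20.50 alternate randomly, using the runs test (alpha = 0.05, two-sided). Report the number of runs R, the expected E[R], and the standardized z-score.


Step 1: Compute median = 20.50; label A = above, B = below.
Labels in order: BAABBBAABABA  (n_A = 6, n_B = 6)
Step 2: Count runs R = 8.
Step 3: Under H0 (random ordering), E[R] = 2*n_A*n_B/(n_A+n_B) + 1 = 2*6*6/12 + 1 = 7.0000.
        Var[R] = 2*n_A*n_B*(2*n_A*n_B - n_A - n_B) / ((n_A+n_B)^2 * (n_A+n_B-1)) = 4320/1584 = 2.7273.
        SD[R] = 1.6514.
Step 4: Continuity-corrected z = (R - 0.5 - E[R]) / SD[R] = (8 - 0.5 - 7.0000) / 1.6514 = 0.3028.
Step 5: Two-sided p-value via normal approximation = 2*(1 - Phi(|z|)) = 0.762069.
Step 6: alpha = 0.05. fail to reject H0.

R = 8, z = 0.3028, p = 0.762069, fail to reject H0.


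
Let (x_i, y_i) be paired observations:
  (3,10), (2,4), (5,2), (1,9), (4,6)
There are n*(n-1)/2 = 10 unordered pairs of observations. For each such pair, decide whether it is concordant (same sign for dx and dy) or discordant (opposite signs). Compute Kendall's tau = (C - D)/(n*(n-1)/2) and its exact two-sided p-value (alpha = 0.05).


Step 1: Enumerate the 10 unordered pairs (i,j) with i<j and classify each by sign(x_j-x_i) * sign(y_j-y_i).
  (1,2):dx=-1,dy=-6->C; (1,3):dx=+2,dy=-8->D; (1,4):dx=-2,dy=-1->C; (1,5):dx=+1,dy=-4->D
  (2,3):dx=+3,dy=-2->D; (2,4):dx=-1,dy=+5->D; (2,5):dx=+2,dy=+2->C; (3,4):dx=-4,dy=+7->D
  (3,5):dx=-1,dy=+4->D; (4,5):dx=+3,dy=-3->D
Step 2: C = 3, D = 7, total pairs = 10.
Step 3: tau = (C - D)/(n(n-1)/2) = (3 - 7)/10 = -0.400000.
Step 4: Exact two-sided p-value (enumerate n! = 120 permutations of y under H0): p = 0.483333.
Step 5: alpha = 0.05. fail to reject H0.

tau_b = -0.4000 (C=3, D=7), p = 0.483333, fail to reject H0.


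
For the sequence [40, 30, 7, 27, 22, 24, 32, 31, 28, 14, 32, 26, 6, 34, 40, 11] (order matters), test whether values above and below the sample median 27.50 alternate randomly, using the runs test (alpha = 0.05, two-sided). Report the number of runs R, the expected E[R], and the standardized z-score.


Step 1: Compute median = 27.50; label A = above, B = below.
Labels in order: AABBBBAAABABBAAB  (n_A = 8, n_B = 8)
Step 2: Count runs R = 8.
Step 3: Under H0 (random ordering), E[R] = 2*n_A*n_B/(n_A+n_B) + 1 = 2*8*8/16 + 1 = 9.0000.
        Var[R] = 2*n_A*n_B*(2*n_A*n_B - n_A - n_B) / ((n_A+n_B)^2 * (n_A+n_B-1)) = 14336/3840 = 3.7333.
        SD[R] = 1.9322.
Step 4: Continuity-corrected z = (R + 0.5 - E[R]) / SD[R] = (8 + 0.5 - 9.0000) / 1.9322 = -0.2588.
Step 5: Two-sided p-value via normal approximation = 2*(1 - Phi(|z|)) = 0.795809.
Step 6: alpha = 0.05. fail to reject H0.

R = 8, z = -0.2588, p = 0.795809, fail to reject H0.


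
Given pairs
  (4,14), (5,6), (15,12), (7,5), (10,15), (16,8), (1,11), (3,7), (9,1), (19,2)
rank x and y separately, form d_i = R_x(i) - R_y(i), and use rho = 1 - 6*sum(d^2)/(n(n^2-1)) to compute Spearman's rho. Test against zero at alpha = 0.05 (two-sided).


Step 1: Rank x and y separately (midranks; no ties here).
rank(x): 4->3, 5->4, 15->8, 7->5, 10->7, 16->9, 1->1, 3->2, 9->6, 19->10
rank(y): 14->9, 6->4, 12->8, 5->3, 15->10, 8->6, 11->7, 7->5, 1->1, 2->2
Step 2: d_i = R_x(i) - R_y(i); compute d_i^2.
  (3-9)^2=36, (4-4)^2=0, (8-8)^2=0, (5-3)^2=4, (7-10)^2=9, (9-6)^2=9, (1-7)^2=36, (2-5)^2=9, (6-1)^2=25, (10-2)^2=64
sum(d^2) = 192.
Step 3: rho = 1 - 6*192 / (10*(10^2 - 1)) = 1 - 1152/990 = -0.163636.
Step 4: Under H0, t = rho * sqrt((n-2)/(1-rho^2)) = -0.4692 ~ t(8).
Step 5: Two-sided p-value from the t-distribution with 8 df = 0.651477.
Step 6: alpha = 0.05. fail to reject H0.

rho = -0.1636, p = 0.651477, fail to reject H0 at alpha = 0.05.


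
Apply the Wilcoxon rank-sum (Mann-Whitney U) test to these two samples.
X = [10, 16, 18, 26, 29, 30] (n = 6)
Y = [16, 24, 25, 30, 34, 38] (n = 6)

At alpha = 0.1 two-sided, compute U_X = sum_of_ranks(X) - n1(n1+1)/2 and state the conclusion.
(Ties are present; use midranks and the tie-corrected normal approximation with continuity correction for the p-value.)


Step 1: Combine and sort all 12 observations; assign midranks.
sorted (value, group): (10,X), (16,X), (16,Y), (18,X), (24,Y), (25,Y), (26,X), (29,X), (30,X), (30,Y), (34,Y), (38,Y)
ranks: 10->1, 16->2.5, 16->2.5, 18->4, 24->5, 25->6, 26->7, 29->8, 30->9.5, 30->9.5, 34->11, 38->12
Step 2: Rank sum for X: R1 = 1 + 2.5 + 4 + 7 + 8 + 9.5 = 32.
Step 3: U_X = R1 - n1(n1+1)/2 = 32 - 6*7/2 = 32 - 21 = 11.
       U_Y = n1*n2 - U_X = 36 - 11 = 25.
Step 4: Ties are present, so use the tie-corrected normal approximation (with continuity correction) for the p-value.
Step 5: p-value = 0.296258; compare to alpha = 0.1. fail to reject H0.

U_X = 11, p = 0.296258, fail to reject H0 at alpha = 0.1.


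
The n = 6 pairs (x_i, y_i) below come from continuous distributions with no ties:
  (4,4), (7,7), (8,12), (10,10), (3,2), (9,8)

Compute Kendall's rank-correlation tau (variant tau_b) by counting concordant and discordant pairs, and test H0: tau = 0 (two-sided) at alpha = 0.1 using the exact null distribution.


Step 1: Enumerate the 15 unordered pairs (i,j) with i<j and classify each by sign(x_j-x_i) * sign(y_j-y_i).
  (1,2):dx=+3,dy=+3->C; (1,3):dx=+4,dy=+8->C; (1,4):dx=+6,dy=+6->C; (1,5):dx=-1,dy=-2->C
  (1,6):dx=+5,dy=+4->C; (2,3):dx=+1,dy=+5->C; (2,4):dx=+3,dy=+3->C; (2,5):dx=-4,dy=-5->C
  (2,6):dx=+2,dy=+1->C; (3,4):dx=+2,dy=-2->D; (3,5):dx=-5,dy=-10->C; (3,6):dx=+1,dy=-4->D
  (4,5):dx=-7,dy=-8->C; (4,6):dx=-1,dy=-2->C; (5,6):dx=+6,dy=+6->C
Step 2: C = 13, D = 2, total pairs = 15.
Step 3: tau = (C - D)/(n(n-1)/2) = (13 - 2)/15 = 0.733333.
Step 4: Exact two-sided p-value (enumerate n! = 720 permutations of y under H0): p = 0.055556.
Step 5: alpha = 0.1. reject H0.

tau_b = 0.7333 (C=13, D=2), p = 0.055556, reject H0.


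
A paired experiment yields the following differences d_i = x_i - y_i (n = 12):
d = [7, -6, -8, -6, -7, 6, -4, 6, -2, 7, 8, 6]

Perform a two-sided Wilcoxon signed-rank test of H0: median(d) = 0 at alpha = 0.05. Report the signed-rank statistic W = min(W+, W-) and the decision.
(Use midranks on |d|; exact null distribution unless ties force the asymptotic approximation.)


Step 1: Drop any zero differences (none here) and take |d_i|.
|d| = [7, 6, 8, 6, 7, 6, 4, 6, 2, 7, 8, 6]
Step 2: Midrank |d_i| (ties get averaged ranks).
ranks: |7|->9, |6|->5, |8|->11.5, |6|->5, |7|->9, |6|->5, |4|->2, |6|->5, |2|->1, |7|->9, |8|->11.5, |6|->5
Step 3: Attach original signs; sum ranks with positive sign and with negative sign.
W+ = 9 + 5 + 5 + 9 + 11.5 + 5 = 44.5
W- = 5 + 11.5 + 5 + 9 + 2 + 1 = 33.5
(Check: W+ + W- = 78 should equal n(n+1)/2 = 78.)
Step 4: Test statistic W = min(W+, W-) = 33.5.
Step 5: Ties in |d|, so use the tie-corrected normal approximation.
        E[W] = n(n+1)/4 = 12*13/4 = 39.
        Tie groups: |d|=6 (t=5), |d|=7 (t=3), |d|=8 (t=2); sum(t^3 - t) = 150.
        Var[W] = n(n+1)(2n+1)/24 - sum(t^3-t)/48 = 3900/24 - 150/48 = 159.375.
        z = (W - E[W]) / sqrt(Var[W]) = (33.5 - 39) / 12.6244 = -0.4357.
        Two-sided p = 2*Phi(z) = 0.663080.
Step 6: alpha = 0.05. fail to reject H0.

W+ = 44.5, W- = 33.5, W = min = 33.5, p = 0.663080, fail to reject H0.


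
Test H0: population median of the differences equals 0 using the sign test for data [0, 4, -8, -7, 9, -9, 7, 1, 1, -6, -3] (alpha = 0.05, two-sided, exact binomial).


Step 1: Discard zero differences. Original n = 11; n_eff = number of nonzero differences = 10.
Nonzero differences (with sign): +4, -8, -7, +9, -9, +7, +1, +1, -6, -3
Step 2: Count signs: positive = 5, negative = 5.
Step 3: Under H0: P(positive) = 0.5, so the number of positives S ~ Bin(10, 0.5).
Step 4: Two-sided exact p-value = sum of Bin(10,0.5) probabilities at or below the observed probability = 1.000000.
Step 5: alpha = 0.05. fail to reject H0.

n_eff = 10, pos = 5, neg = 5, p = 1.000000, fail to reject H0.
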